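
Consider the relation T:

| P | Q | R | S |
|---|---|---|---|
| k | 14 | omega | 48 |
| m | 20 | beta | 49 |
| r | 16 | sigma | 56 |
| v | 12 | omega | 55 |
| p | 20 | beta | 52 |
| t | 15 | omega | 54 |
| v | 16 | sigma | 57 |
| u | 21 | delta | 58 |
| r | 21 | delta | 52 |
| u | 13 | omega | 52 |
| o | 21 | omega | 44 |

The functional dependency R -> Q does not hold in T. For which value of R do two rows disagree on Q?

omega

R=omega: 5 rows → Q takes values {14, 12, 15, 13, 21} — violation
R=beta: 2 rows → Q = 20, 20 ✓
R=sigma: 2 rows → Q = 16, 16 ✓
R=delta: 2 rows → Q = 21, 21 ✓
The only R value with inconsistent Q is R=omega.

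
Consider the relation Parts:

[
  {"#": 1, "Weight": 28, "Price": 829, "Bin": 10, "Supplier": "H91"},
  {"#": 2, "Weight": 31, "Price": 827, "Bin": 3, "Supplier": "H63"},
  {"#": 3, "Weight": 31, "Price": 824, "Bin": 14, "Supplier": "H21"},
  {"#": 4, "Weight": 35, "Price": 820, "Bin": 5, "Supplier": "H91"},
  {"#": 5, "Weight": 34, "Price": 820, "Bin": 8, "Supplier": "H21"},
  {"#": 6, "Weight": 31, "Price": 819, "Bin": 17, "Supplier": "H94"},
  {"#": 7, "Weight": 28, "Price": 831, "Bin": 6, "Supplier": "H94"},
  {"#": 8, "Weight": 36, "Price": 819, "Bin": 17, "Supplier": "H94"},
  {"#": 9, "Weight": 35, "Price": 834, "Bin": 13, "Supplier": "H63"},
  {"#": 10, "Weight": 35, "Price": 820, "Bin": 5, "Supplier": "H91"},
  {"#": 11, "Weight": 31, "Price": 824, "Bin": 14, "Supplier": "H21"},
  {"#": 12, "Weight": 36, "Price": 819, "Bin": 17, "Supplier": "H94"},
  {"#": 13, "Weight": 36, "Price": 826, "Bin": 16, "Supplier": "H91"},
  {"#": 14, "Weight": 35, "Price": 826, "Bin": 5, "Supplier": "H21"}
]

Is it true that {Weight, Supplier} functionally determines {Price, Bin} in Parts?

Yes

(Weight=28, Supplier=H91): row 1 → {Price,Bin} = (829, 10) ✓
(Weight=31, Supplier=H63): row 2 → {Price,Bin} = (827, 3) ✓
(Weight=31, Supplier=H21): rows 3, 11 → {Price,Bin} = (824, 14), (824, 14) ✓
(Weight=35, Supplier=H91): rows 4, 10 → {Price,Bin} = (820, 5), (820, 5) ✓
(Weight=34, Supplier=H21): row 5 → {Price,Bin} = (820, 8) ✓
(Weight=31, Supplier=H94): row 6 → {Price,Bin} = (819, 17) ✓
(Weight=28, Supplier=H94): row 7 → {Price,Bin} = (831, 6) ✓
(Weight=36, Supplier=H94): rows 8, 12 → {Price,Bin} = (819, 17), (819, 17) ✓
(Weight=35, Supplier=H63): row 9 → {Price,Bin} = (834, 13) ✓
(Weight=36, Supplier=H91): row 13 → {Price,Bin} = (826, 16) ✓
(Weight=35, Supplier=H21): row 14 → {Price,Bin} = (826, 5) ✓
Every {Weight, Supplier} value is associated with a single {Price, Bin} value, so {Weight, Supplier} → {Price, Bin} holds.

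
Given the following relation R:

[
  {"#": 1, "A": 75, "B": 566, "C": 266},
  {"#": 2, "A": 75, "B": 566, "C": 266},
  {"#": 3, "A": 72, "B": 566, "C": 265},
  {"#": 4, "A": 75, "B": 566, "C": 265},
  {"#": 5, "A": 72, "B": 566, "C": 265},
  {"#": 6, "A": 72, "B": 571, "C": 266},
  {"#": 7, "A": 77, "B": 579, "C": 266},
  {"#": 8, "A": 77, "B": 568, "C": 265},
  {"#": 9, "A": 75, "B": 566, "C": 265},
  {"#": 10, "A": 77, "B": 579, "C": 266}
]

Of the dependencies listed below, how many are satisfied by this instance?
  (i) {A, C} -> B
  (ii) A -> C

(i) {A, C} -> B: every LHS value maps to a single RHS value — holds.
(ii) A -> C: A=75: rows 1, 2, 4, 9 → C takes values {266, 265} — violation; A=72: rows 3, 5, 6 → C takes values {265, 266} — violation; A=77: rows 7, 8, 10 → C takes values {266, 265} — violation — fails.
1 of the 2 dependencies holds.

1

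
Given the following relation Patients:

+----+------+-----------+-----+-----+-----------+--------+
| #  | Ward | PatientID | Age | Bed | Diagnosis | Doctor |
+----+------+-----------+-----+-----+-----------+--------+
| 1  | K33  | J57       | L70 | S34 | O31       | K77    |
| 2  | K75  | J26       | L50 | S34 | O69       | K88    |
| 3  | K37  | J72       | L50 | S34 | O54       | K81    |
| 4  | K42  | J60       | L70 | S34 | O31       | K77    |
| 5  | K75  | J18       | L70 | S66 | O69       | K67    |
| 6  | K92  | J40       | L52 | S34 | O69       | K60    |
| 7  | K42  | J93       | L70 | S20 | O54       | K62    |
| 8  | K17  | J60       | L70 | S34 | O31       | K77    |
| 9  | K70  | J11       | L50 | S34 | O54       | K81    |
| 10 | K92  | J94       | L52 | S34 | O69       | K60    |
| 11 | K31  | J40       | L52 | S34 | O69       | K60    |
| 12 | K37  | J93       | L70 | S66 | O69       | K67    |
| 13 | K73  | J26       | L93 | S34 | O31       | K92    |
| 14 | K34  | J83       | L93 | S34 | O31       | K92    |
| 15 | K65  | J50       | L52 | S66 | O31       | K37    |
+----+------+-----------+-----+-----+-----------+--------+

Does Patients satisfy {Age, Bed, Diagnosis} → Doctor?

Yes

(Age=L70, Bed=S34, Diagnosis=O31): rows 1, 4, 8 → Doctor = K77, K77, K77 ✓
(Age=L50, Bed=S34, Diagnosis=O69): row 2 → Doctor = K88 ✓
(Age=L50, Bed=S34, Diagnosis=O54): rows 3, 9 → Doctor = K81, K81 ✓
(Age=L70, Bed=S66, Diagnosis=O69): rows 5, 12 → Doctor = K67, K67 ✓
(Age=L52, Bed=S34, Diagnosis=O69): rows 6, 10, 11 → Doctor = K60, K60, K60 ✓
(Age=L70, Bed=S20, Diagnosis=O54): row 7 → Doctor = K62 ✓
(Age=L93, Bed=S34, Diagnosis=O31): rows 13, 14 → Doctor = K92, K92 ✓
(Age=L52, Bed=S66, Diagnosis=O31): row 15 → Doctor = K37 ✓
Every {Age, Bed, Diagnosis} value is associated with a single Doctor value, so {Age, Bed, Diagnosis} → Doctor holds.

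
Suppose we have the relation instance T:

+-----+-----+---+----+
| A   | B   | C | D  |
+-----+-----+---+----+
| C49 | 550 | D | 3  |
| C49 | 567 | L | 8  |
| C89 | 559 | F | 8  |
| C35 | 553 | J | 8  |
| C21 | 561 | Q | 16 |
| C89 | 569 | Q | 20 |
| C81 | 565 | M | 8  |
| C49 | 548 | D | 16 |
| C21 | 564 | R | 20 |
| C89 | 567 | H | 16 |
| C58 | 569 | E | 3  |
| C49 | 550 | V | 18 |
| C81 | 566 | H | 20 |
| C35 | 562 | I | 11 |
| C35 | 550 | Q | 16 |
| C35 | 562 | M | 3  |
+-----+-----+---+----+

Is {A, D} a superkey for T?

All 16 rows have distinct {A, D} values, so {A, D} → (all attributes) holds and {A, D} is a superkey.

Yes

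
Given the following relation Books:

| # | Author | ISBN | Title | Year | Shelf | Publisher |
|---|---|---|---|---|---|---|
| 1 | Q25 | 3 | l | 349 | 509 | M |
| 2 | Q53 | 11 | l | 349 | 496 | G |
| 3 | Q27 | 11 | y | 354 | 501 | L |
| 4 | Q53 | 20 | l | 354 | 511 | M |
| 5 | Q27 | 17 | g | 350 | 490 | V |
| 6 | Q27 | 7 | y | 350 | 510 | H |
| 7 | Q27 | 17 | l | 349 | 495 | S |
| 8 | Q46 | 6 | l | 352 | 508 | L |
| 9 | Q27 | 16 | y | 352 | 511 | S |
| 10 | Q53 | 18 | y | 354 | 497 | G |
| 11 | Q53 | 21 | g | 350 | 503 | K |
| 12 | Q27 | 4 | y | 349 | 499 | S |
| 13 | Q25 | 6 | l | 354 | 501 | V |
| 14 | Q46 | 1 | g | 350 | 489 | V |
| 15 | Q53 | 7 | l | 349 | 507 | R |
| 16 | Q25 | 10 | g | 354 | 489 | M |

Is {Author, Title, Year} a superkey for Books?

Rows 2 and 15 have the same {Author, Title, Year} value (Author=Q53, Title=l, Year=349) but are distinct tuples, so {Author, Title, Year} does not determine every attribute — not a superkey.

No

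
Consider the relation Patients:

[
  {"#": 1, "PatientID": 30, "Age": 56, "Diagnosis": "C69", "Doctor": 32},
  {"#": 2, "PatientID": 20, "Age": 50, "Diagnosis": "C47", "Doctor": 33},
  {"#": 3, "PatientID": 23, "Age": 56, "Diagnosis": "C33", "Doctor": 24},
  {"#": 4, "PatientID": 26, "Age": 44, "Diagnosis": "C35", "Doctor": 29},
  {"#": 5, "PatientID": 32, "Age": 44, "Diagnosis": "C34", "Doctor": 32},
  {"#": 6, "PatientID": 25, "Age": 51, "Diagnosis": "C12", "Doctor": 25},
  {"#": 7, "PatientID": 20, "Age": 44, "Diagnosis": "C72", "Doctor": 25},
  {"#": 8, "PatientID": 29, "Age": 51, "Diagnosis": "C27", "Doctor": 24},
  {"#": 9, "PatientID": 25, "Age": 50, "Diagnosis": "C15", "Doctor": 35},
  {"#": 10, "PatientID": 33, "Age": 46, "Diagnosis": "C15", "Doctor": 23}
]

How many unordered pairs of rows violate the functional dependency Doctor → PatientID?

3

Doctor=32: violating pairs (1,5) — 1 pair.
Doctor=24: violating pairs (3,8) — 1 pair.
Doctor=25: violating pairs (6,7) — 1 pair.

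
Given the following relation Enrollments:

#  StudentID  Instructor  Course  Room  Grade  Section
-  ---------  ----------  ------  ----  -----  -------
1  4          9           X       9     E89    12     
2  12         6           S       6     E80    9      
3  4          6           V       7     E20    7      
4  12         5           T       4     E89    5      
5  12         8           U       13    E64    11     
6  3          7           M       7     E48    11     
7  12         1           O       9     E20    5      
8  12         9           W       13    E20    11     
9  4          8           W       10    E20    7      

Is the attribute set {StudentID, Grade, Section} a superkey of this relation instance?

Rows 3 and 9 have the same {StudentID, Grade, Section} value (StudentID=4, Grade=E20, Section=7) but are distinct tuples, so {StudentID, Grade, Section} does not determine every attribute — not a superkey.

No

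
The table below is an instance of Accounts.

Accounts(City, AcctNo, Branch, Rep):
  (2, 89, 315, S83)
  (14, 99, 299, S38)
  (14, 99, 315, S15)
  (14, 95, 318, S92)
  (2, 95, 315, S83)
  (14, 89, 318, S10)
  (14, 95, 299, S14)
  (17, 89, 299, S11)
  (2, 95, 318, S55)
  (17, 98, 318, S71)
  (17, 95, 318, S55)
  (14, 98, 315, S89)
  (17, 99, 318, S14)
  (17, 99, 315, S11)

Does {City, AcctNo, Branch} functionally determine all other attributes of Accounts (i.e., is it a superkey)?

All 14 rows have distinct {City, AcctNo, Branch} values, so {City, AcctNo, Branch} → (all attributes) holds and {City, AcctNo, Branch} is a superkey.

Yes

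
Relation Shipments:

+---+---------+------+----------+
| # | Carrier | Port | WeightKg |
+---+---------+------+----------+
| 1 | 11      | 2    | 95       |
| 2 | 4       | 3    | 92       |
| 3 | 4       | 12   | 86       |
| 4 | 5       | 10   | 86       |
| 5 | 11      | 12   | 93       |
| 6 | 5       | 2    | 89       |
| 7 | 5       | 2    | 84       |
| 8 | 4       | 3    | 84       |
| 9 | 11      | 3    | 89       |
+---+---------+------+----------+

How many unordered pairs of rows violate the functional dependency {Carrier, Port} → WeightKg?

2

(Carrier=4, Port=3): violating pairs (2,8) — 1 pair.
(Carrier=5, Port=2): violating pairs (6,7) — 1 pair.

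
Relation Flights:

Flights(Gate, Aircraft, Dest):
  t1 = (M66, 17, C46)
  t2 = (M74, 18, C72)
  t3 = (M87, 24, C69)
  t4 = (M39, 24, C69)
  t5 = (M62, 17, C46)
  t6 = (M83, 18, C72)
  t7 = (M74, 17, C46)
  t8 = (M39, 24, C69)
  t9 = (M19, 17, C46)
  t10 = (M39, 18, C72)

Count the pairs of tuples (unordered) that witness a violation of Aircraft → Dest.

Aircraft=17: all 4 rows agree on Dest — 0 pairs.
Aircraft=18: all 3 rows agree on Dest — 0 pairs.
Aircraft=24: all 3 rows agree on Dest — 0 pairs.

0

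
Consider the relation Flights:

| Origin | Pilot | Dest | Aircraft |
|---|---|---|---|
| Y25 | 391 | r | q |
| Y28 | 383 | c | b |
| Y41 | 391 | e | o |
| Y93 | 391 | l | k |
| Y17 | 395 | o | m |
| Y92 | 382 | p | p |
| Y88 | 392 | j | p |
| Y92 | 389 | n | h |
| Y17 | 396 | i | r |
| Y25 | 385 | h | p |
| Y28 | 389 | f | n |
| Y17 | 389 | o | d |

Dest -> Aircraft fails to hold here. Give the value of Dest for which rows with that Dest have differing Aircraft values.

o

Dest=r: 1 row → Aircraft = q ✓
Dest=c: 1 row → Aircraft = b ✓
Dest=e: 1 row → Aircraft = o ✓
Dest=l: 1 row → Aircraft = k ✓
Dest=o: 2 rows → Aircraft takes values {m, d} — violation
Dest=p: 1 row → Aircraft = p ✓
Dest=j: 1 row → Aircraft = p ✓
Dest=n: 1 row → Aircraft = h ✓
Dest=i: 1 row → Aircraft = r ✓
Dest=h: 1 row → Aircraft = p ✓
Dest=f: 1 row → Aircraft = n ✓
The only Dest value with inconsistent Aircraft is Dest=o.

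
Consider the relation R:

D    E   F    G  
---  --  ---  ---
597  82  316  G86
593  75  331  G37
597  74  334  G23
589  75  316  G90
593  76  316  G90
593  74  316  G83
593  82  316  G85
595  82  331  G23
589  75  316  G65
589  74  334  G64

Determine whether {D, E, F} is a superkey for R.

Two distinct rows share (D=589, E=75, F=316), so {D, E, F} does not determine every attribute — not a superkey.

No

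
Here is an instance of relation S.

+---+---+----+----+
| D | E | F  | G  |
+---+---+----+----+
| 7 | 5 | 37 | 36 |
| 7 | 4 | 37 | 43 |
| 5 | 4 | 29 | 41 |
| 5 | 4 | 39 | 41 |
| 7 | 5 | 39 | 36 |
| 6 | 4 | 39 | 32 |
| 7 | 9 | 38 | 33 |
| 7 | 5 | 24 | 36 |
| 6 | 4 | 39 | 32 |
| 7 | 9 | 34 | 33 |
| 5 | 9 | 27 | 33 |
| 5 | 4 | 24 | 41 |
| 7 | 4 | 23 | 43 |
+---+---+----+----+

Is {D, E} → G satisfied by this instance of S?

(D=7, E=5): 3 rows → G = 36, 36, 36 ✓
(D=7, E=4): 2 rows → G = 43, 43 ✓
(D=5, E=4): 3 rows → G = 41, 41, 41 ✓
(D=6, E=4): 2 rows → G = 32, 32 ✓
(D=7, E=9): 2 rows → G = 33, 33 ✓
(D=5, E=9): 1 row → G = 33 ✓
Every {D, E} value is associated with a single G value, so {D, E} → G holds.

Yes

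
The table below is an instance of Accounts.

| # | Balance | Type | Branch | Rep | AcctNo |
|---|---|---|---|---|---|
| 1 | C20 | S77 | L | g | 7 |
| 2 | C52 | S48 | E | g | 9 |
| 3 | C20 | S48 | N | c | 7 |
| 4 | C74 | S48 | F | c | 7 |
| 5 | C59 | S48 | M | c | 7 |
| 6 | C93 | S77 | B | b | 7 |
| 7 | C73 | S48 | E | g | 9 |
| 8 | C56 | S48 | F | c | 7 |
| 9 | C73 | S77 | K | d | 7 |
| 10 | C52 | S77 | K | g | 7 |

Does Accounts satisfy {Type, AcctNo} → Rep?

(Type=S77, AcctNo=7): rows 1, 6, 9, 10 → Rep takes values {g, b, d} — violation
(Type=S48, AcctNo=9): rows 2, 7 → Rep = g, g ✓
(Type=S48, AcctNo=7): rows 3, 4, 5, 8 → Rep = c, c, c, c ✓
Two rows agree on {Type, AcctNo} but differ on Rep, so {Type, AcctNo} → Rep does not hold.

No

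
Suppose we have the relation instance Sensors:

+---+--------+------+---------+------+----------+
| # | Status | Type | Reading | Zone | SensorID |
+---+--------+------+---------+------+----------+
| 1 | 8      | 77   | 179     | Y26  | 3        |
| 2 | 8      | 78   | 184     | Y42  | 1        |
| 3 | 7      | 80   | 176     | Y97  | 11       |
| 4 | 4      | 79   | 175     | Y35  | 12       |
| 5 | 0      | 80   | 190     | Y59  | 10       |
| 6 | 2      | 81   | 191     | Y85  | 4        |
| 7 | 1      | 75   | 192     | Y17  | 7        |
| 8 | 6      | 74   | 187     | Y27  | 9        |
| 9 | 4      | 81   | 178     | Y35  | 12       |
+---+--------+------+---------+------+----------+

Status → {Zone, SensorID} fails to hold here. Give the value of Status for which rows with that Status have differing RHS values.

Status=8: rows 1, 2 → {Zone,SensorID} takes values {(Y26, 3), (Y42, 1)} — violation
Status=7: row 3 → {Zone,SensorID} = (Y97, 11) ✓
Status=4: rows 4, 9 → {Zone,SensorID} = (Y35, 12), (Y35, 12) ✓
Status=0: row 5 → {Zone,SensorID} = (Y59, 10) ✓
Status=2: row 6 → {Zone,SensorID} = (Y85, 4) ✓
Status=1: row 7 → {Zone,SensorID} = (Y17, 7) ✓
Status=6: row 8 → {Zone,SensorID} = (Y27, 9) ✓
The only Status value with inconsistent RHS is Status=8.

8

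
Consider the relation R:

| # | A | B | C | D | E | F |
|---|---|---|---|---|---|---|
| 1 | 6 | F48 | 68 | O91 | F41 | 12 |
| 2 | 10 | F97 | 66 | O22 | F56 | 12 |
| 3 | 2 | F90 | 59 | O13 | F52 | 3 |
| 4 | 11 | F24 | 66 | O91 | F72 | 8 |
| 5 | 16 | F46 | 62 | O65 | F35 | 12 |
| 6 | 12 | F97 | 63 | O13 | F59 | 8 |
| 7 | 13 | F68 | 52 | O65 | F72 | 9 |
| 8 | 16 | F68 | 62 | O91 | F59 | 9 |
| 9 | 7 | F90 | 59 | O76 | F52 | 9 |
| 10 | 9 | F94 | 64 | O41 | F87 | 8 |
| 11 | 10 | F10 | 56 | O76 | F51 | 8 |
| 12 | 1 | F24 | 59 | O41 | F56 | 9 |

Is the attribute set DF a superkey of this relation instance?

Yes

All 12 rows have distinct DF values, so DF → (all attributes) holds and DF is a superkey.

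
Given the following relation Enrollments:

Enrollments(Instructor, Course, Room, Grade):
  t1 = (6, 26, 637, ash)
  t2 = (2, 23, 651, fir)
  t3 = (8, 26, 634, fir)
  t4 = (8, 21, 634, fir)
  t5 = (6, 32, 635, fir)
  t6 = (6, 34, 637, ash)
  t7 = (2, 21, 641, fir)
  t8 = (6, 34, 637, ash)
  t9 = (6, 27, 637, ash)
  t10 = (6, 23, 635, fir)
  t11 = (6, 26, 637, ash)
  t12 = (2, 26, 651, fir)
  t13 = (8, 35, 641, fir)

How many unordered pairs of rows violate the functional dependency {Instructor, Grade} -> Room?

(Instructor=6, Grade=ash): all 5 rows agree on Room — 0 pairs.
(Instructor=2, Grade=fir): violating pairs (2,7), (7,12) — 2 pairs.
(Instructor=8, Grade=fir): violating pairs (3,13), (4,13) — 2 pairs.
(Instructor=6, Grade=fir): all 2 rows agree on Room — 0 pairs.

4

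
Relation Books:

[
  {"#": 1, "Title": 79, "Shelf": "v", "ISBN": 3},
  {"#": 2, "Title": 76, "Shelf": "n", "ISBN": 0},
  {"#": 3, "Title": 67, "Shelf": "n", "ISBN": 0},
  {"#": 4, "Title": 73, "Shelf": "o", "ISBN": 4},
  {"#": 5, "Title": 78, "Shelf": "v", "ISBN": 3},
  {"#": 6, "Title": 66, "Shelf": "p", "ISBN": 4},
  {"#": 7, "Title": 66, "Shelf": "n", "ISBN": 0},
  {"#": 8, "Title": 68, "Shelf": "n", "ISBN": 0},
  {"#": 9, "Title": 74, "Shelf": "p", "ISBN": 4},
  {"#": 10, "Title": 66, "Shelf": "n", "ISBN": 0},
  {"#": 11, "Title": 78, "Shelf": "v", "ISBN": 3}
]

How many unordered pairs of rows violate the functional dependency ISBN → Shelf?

ISBN=3: all 3 rows agree on Shelf — 0 pairs.
ISBN=0: all 5 rows agree on Shelf — 0 pairs.
ISBN=4: violating pairs (4,6), (4,9) — 2 pairs.

2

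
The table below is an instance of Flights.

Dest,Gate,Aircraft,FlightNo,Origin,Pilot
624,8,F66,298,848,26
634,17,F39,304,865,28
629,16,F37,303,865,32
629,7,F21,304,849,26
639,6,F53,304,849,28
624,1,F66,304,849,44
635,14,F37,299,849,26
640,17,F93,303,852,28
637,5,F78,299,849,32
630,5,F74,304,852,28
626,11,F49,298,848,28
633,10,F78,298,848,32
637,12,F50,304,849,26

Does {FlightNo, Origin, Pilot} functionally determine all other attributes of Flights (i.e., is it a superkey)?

Two distinct rows share (FlightNo=304, Origin=849, Pilot=26), so {FlightNo, Origin, Pilot} does not determine every attribute — not a superkey.

No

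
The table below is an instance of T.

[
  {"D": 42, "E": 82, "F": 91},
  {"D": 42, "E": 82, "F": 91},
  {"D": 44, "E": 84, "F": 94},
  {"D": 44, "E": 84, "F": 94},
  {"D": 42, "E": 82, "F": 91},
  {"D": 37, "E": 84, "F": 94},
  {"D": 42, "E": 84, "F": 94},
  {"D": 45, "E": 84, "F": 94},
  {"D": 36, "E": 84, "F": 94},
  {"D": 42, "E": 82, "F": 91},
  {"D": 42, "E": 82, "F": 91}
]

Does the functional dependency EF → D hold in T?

(E=82, F=91): 5 rows → D = 42, 42, 42, 42, 42 ✓
(E=84, F=94): 6 rows → D takes values {44, 37, 42, 45, 36} — violation
Two rows agree on EF but differ on D, so EF → D does not hold.

No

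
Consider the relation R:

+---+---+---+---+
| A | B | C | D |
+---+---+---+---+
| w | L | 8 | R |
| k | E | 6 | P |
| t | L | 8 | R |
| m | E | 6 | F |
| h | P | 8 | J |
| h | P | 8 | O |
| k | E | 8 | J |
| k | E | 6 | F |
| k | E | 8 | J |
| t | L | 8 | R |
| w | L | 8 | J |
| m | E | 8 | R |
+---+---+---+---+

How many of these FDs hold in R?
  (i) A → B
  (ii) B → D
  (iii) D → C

2

(i) A → B: every LHS value maps to a single RHS value — holds.
(ii) B → D: B=L: 4 rows → D takes values {R, J} — violation; B=E: 6 rows → D takes values {P, F, J, R} — violation; B=P: 2 rows → D takes values {J, O} — violation — fails.
(iii) D → C: every LHS value maps to a single RHS value — holds.
2 of the 3 dependencies hold.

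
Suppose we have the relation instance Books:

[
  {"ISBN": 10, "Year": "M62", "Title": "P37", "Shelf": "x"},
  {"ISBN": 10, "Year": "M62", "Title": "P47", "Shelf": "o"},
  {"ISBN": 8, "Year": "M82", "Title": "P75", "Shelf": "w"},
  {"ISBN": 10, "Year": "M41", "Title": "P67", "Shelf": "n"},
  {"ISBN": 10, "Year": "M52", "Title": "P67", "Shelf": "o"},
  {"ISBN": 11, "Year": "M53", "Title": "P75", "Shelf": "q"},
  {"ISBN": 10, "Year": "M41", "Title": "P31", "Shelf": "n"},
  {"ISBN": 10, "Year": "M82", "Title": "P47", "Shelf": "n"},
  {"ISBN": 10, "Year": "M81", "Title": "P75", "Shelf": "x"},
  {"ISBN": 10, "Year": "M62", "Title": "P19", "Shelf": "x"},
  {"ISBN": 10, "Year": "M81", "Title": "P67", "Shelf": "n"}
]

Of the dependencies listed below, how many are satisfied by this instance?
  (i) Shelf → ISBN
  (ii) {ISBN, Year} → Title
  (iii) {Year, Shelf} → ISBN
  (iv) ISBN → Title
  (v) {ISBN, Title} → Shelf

(i) Shelf → ISBN: every LHS value maps to a single RHS value — holds.
(ii) {ISBN, Year} → Title: (ISBN=10, Year=M62): 3 rows → Title takes values {P37, P47, P19} — violation; (ISBN=10, Year=M41): 2 rows → Title takes values {P67, P31} — violation; (ISBN=10, Year=M81): 2 rows → Title takes values {P75, P67} — violation — fails.
(iii) {Year, Shelf} → ISBN: every LHS value maps to a single RHS value — holds.
(iv) ISBN → Title: ISBN=10: 9 rows → Title takes values {P37, P47, P67, P31, P75, P19} — violation — fails.
(v) {ISBN, Title} → Shelf: (ISBN=10, Title=P47): 2 rows → Shelf takes values {o, n} — violation; (ISBN=10, Title=P67): 3 rows → Shelf takes values {n, o} — violation — fails.
2 of the 5 dependencies hold.

2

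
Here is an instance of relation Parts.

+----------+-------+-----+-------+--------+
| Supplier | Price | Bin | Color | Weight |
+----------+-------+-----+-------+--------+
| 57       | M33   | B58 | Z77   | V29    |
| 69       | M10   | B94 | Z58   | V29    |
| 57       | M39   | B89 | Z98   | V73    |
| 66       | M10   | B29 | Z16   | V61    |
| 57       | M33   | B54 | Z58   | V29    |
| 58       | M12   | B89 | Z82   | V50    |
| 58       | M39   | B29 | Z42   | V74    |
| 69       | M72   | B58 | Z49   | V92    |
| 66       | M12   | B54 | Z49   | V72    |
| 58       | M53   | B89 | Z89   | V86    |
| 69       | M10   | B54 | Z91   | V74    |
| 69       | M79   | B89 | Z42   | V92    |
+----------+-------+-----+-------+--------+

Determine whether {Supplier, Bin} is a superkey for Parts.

No

Two distinct rows share (Supplier=58, Bin=B89), so {Supplier, Bin} does not determine every attribute — not a superkey.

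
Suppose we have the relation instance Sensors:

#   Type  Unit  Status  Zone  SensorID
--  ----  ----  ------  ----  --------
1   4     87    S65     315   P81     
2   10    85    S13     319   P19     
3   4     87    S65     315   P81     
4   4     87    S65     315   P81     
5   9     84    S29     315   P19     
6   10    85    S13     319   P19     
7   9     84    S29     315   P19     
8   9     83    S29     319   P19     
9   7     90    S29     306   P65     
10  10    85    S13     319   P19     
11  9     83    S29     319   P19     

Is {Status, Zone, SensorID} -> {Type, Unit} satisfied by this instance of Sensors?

(Status=S65, Zone=315, SensorID=P81): rows 1, 3, 4 → {Type,Unit} = (4, 87), (4, 87), (4, 87) ✓
(Status=S13, Zone=319, SensorID=P19): rows 2, 6, 10 → {Type,Unit} = (10, 85), (10, 85), (10, 85) ✓
(Status=S29, Zone=315, SensorID=P19): rows 5, 7 → {Type,Unit} = (9, 84), (9, 84) ✓
(Status=S29, Zone=319, SensorID=P19): rows 8, 11 → {Type,Unit} = (9, 83), (9, 83) ✓
(Status=S29, Zone=306, SensorID=P65): row 9 → {Type,Unit} = (7, 90) ✓
Every {Status, Zone, SensorID} value is associated with a single {Type, Unit} value, so {Status, Zone, SensorID} -> {Type, Unit} holds.

Yes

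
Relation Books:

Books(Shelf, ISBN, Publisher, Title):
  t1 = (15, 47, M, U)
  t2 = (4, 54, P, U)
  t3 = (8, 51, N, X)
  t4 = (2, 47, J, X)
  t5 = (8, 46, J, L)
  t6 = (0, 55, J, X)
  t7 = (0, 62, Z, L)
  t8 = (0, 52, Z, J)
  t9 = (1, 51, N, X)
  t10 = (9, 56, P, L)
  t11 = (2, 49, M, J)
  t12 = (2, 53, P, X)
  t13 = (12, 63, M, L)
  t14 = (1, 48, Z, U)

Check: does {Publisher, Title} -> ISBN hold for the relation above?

No

(Publisher=M, Title=U): row 1 → ISBN = 47 ✓
(Publisher=P, Title=U): row 2 → ISBN = 54 ✓
(Publisher=N, Title=X): rows 3, 9 → ISBN = 51, 51 ✓
(Publisher=J, Title=X): rows 4, 6 → ISBN takes values {47, 55} — violation
(Publisher=J, Title=L): row 5 → ISBN = 46 ✓
(Publisher=Z, Title=L): row 7 → ISBN = 62 ✓
(Publisher=Z, Title=J): row 8 → ISBN = 52 ✓
(Publisher=P, Title=L): row 10 → ISBN = 56 ✓
(Publisher=M, Title=J): row 11 → ISBN = 49 ✓
(Publisher=P, Title=X): row 12 → ISBN = 53 ✓
(Publisher=M, Title=L): row 13 → ISBN = 63 ✓
(Publisher=Z, Title=U): row 14 → ISBN = 48 ✓
Two rows agree on {Publisher, Title} but differ on ISBN, so {Publisher, Title} -> ISBN does not hold.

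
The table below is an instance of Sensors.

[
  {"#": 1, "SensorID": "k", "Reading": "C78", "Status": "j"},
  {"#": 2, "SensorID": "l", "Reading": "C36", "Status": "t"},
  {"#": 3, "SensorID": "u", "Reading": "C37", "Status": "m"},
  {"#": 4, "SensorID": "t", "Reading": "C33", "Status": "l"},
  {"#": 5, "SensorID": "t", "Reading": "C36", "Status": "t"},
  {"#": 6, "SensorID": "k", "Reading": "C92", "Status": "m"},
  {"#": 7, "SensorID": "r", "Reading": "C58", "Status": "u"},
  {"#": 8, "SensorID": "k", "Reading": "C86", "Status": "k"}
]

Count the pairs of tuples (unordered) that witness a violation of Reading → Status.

Reading=C36: all 2 rows agree on Status — 0 pairs.

0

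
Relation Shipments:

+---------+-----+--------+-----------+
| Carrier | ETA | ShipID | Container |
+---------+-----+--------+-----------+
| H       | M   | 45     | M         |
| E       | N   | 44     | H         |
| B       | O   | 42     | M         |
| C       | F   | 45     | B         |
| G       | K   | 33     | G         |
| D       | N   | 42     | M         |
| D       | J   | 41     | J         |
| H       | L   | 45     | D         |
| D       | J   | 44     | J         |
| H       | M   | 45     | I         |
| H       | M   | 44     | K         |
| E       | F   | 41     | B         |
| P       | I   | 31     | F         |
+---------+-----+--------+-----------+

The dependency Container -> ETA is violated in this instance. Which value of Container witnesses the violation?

Container=M: 3 rows → ETA takes values {M, O, N} — violation
Container=H: 1 row → ETA = N ✓
Container=B: 2 rows → ETA = F, F ✓
Container=G: 1 row → ETA = K ✓
Container=J: 2 rows → ETA = J, J ✓
Container=D: 1 row → ETA = L ✓
Container=I: 1 row → ETA = M ✓
Container=K: 1 row → ETA = M ✓
Container=F: 1 row → ETA = I ✓
The only Container value with inconsistent ETA is Container=M.

M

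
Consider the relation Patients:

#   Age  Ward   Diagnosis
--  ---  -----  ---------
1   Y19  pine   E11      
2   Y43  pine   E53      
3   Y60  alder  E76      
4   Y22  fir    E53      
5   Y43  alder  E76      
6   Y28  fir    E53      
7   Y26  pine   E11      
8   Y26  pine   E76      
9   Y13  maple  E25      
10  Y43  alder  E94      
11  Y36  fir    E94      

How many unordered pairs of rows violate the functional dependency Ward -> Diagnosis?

Ward=pine: violating pairs (1,2), (1,8), (2,7), (2,8), (7,8) — 5 pairs.
Ward=alder: violating pairs (3,10), (5,10) — 2 pairs.
Ward=fir: violating pairs (4,11), (6,11) — 2 pairs.

9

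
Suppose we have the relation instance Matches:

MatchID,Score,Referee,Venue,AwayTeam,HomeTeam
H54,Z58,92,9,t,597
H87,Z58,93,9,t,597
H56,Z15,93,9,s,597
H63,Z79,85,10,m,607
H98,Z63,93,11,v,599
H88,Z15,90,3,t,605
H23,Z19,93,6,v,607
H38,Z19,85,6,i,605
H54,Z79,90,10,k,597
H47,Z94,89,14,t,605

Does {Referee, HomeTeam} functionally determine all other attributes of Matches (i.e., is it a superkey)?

Two distinct rows share (Referee=93, HomeTeam=597), so {Referee, HomeTeam} does not determine every attribute — not a superkey.

No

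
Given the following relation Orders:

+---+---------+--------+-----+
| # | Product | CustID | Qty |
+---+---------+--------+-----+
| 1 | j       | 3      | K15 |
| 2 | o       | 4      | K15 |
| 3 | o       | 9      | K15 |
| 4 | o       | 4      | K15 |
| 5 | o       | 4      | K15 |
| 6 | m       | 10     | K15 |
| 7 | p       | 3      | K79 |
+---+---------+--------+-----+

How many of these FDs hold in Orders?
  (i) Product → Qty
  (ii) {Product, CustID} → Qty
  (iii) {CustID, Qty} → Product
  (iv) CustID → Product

3

(i) Product → Qty: every LHS value maps to a single RHS value — holds.
(ii) {Product, CustID} → Qty: every LHS value maps to a single RHS value — holds.
(iii) {CustID, Qty} → Product: every LHS value maps to a single RHS value — holds.
(iv) CustID → Product: CustID=3: rows 1, 7 → Product takes values {j, p} — violation — fails.
3 of the 4 dependencies hold.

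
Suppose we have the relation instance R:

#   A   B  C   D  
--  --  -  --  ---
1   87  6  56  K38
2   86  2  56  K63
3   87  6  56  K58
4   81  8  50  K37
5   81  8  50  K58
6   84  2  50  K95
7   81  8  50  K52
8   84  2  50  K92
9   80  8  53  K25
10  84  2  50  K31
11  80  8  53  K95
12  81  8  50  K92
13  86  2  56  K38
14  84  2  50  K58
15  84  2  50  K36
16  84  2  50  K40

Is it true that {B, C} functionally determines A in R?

Yes

(B=6, C=56): rows 1, 3 → A = 87, 87 ✓
(B=2, C=56): rows 2, 13 → A = 86, 86 ✓
(B=8, C=50): rows 4, 5, 7, 12 → A = 81, 81, 81, 81 ✓
(B=2, C=50): rows 6, 8, 10, 14, 15, 16 → A = 84, 84, 84, 84, 84, 84 ✓
(B=8, C=53): rows 9, 11 → A = 80, 80 ✓
Every {B, C} value is associated with a single A value, so {B, C} -> A holds.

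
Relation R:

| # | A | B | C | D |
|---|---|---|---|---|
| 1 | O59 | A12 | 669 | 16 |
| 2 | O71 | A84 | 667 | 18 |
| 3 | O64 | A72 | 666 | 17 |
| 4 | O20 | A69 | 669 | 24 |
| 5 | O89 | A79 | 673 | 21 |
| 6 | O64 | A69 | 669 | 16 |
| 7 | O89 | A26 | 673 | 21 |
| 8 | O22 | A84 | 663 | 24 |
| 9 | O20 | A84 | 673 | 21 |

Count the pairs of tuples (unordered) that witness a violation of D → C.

1

D=16: all 2 rows agree on C — 0 pairs.
D=24: violating pairs (4,8) — 1 pair.
D=21: all 3 rows agree on C — 0 pairs.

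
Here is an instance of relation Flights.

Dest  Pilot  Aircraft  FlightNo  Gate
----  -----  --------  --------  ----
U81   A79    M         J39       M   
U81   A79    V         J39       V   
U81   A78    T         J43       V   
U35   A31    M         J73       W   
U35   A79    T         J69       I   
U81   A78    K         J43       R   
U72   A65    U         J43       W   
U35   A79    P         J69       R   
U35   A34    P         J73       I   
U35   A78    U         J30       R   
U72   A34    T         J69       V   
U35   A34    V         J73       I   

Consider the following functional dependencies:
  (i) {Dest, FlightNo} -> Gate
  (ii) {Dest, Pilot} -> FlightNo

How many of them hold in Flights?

1

(i) {Dest, FlightNo} -> Gate: (Dest=U81, FlightNo=J39): 2 rows → Gate takes values {M, V} — violation; (Dest=U81, FlightNo=J43): 2 rows → Gate takes values {V, R} — violation; (Dest=U35, FlightNo=J73): 3 rows → Gate takes values {W, I} — violation; (Dest=U35, FlightNo=J69): 2 rows → Gate takes values {I, R} — violation — fails.
(ii) {Dest, Pilot} -> FlightNo: every LHS value maps to a single RHS value — holds.
1 of the 2 dependencies holds.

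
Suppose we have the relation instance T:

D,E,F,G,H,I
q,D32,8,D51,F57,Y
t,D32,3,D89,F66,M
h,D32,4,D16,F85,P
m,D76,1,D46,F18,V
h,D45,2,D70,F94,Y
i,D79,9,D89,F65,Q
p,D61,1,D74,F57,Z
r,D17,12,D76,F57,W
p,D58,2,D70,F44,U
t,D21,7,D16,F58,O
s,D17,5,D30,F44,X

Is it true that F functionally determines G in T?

F=8: 1 row → G = D51 ✓
F=3: 1 row → G = D89 ✓
F=4: 1 row → G = D16 ✓
F=1: 2 rows → G takes values {D46, D74} — violation
F=2: 2 rows → G = D70, D70 ✓
F=9: 1 row → G = D89 ✓
F=12: 1 row → G = D76 ✓
F=7: 1 row → G = D16 ✓
F=5: 1 row → G = D30 ✓
Two rows agree on F but differ on G, so F → G does not hold.

No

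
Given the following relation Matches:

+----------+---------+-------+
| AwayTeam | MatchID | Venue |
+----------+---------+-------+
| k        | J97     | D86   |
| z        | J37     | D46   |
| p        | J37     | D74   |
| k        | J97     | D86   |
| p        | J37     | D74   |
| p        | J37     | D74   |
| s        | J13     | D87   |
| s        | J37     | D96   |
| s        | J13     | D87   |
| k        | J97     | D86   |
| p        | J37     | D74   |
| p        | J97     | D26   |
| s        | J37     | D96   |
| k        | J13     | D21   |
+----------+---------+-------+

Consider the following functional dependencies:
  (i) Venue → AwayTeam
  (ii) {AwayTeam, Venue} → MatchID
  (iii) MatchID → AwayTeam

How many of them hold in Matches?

(i) Venue → AwayTeam: every LHS value maps to a single RHS value — holds.
(ii) {AwayTeam, Venue} → MatchID: every LHS value maps to a single RHS value — holds.
(iii) MatchID → AwayTeam: MatchID=J97: 4 rows → AwayTeam takes values {k, p} — violation; MatchID=J37: 7 rows → AwayTeam takes values {z, p, s} — violation; MatchID=J13: 3 rows → AwayTeam takes values {s, k} — violation — fails.
2 of the 3 dependencies hold.

2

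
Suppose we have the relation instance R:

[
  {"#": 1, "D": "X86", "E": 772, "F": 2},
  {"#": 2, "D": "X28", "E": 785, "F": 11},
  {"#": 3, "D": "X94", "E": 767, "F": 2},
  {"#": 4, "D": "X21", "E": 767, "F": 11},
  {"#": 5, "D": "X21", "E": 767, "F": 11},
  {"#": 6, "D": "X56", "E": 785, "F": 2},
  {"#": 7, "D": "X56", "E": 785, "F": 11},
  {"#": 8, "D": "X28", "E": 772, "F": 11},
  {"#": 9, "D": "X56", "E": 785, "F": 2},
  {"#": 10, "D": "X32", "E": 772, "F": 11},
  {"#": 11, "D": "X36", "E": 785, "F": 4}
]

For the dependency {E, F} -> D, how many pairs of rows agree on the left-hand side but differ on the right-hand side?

2

(E=785, F=11): violating pairs (2,7) — 1 pair.
(E=767, F=11): all 2 rows agree on D — 0 pairs.
(E=785, F=2): all 2 rows agree on D — 0 pairs.
(E=772, F=11): violating pairs (8,10) — 1 pair.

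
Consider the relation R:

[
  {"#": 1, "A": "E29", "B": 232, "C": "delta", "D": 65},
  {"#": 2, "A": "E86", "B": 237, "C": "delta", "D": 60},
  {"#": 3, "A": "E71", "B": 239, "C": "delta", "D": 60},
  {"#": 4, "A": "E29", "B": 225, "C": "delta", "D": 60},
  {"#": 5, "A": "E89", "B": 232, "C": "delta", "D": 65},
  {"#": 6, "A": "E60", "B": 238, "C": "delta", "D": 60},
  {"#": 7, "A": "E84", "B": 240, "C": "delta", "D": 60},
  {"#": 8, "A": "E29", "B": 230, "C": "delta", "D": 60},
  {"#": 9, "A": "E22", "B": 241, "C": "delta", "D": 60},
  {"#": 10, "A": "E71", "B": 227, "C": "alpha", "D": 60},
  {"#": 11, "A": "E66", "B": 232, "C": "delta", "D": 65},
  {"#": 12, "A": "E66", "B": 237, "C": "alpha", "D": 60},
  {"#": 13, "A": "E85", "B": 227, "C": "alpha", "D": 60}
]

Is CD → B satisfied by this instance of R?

(C=delta, D=65): rows 1, 5, 11 → B = 232, 232, 232 ✓
(C=delta, D=60): rows 2, 3, 4, 6, 7, 8, 9 → B takes values {237, 239, 225, 238, 240, 230, 241} — violation
(C=alpha, D=60): rows 10, 12, 13 → B takes values {227, 237} — violation
Two rows agree on CD but differ on B, so CD → B does not hold.

No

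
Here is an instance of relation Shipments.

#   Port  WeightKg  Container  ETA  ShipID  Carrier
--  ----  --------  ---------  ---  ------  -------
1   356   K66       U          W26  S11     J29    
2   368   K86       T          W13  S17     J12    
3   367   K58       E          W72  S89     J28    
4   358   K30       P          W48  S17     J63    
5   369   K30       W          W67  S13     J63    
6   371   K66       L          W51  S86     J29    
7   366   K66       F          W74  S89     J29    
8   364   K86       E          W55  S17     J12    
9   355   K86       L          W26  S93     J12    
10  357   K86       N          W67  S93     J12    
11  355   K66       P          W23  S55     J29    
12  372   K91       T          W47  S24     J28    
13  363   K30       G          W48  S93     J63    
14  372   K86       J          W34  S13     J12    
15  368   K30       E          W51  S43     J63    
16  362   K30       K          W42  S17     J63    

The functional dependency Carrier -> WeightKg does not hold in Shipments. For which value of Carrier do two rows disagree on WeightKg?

J28

Carrier=J29: rows 1, 6, 7, 11 → WeightKg = K66, K66, K66, K66 ✓
Carrier=J12: rows 2, 8, 9, 10, 14 → WeightKg = K86, K86, K86, K86, K86 ✓
Carrier=J28: rows 3, 12 → WeightKg takes values {K58, K91} — violation
Carrier=J63: rows 4, 5, 13, 15, 16 → WeightKg = K30, K30, K30, K30, K30 ✓
The only Carrier value with inconsistent WeightKg is Carrier=J28.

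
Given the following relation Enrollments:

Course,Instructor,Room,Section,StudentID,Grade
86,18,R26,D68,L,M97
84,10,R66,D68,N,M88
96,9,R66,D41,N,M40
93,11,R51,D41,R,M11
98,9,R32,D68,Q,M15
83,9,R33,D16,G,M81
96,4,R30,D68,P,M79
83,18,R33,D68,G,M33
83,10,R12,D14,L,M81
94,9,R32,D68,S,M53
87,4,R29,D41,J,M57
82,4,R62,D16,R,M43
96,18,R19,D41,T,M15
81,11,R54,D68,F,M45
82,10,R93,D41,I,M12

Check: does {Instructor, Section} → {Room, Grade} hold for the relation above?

(Instructor=18, Section=D68): 2 rows → {Room,Grade} takes values {(R26, M97), (R33, M33)} — violation
(Instructor=10, Section=D68): 1 row → {Room,Grade} = (R66, M88) ✓
(Instructor=9, Section=D41): 1 row → {Room,Grade} = (R66, M40) ✓
(Instructor=11, Section=D41): 1 row → {Room,Grade} = (R51, M11) ✓
(Instructor=9, Section=D68): 2 rows → {Room,Grade} takes values {(R32, M15), (R32, M53)} — violation
(Instructor=9, Section=D16): 1 row → {Room,Grade} = (R33, M81) ✓
(Instructor=4, Section=D68): 1 row → {Room,Grade} = (R30, M79) ✓
(Instructor=10, Section=D14): 1 row → {Room,Grade} = (R12, M81) ✓
(Instructor=4, Section=D41): 1 row → {Room,Grade} = (R29, M57) ✓
(Instructor=4, Section=D16): 1 row → {Room,Grade} = (R62, M43) ✓
(Instructor=18, Section=D41): 1 row → {Room,Grade} = (R19, M15) ✓
(Instructor=11, Section=D68): 1 row → {Room,Grade} = (R54, M45) ✓
(Instructor=10, Section=D41): 1 row → {Room,Grade} = (R93, M12) ✓
Two rows agree on {Instructor, Section} but differ on {Room, Grade}, so {Instructor, Section} → {Room, Grade} does not hold.

No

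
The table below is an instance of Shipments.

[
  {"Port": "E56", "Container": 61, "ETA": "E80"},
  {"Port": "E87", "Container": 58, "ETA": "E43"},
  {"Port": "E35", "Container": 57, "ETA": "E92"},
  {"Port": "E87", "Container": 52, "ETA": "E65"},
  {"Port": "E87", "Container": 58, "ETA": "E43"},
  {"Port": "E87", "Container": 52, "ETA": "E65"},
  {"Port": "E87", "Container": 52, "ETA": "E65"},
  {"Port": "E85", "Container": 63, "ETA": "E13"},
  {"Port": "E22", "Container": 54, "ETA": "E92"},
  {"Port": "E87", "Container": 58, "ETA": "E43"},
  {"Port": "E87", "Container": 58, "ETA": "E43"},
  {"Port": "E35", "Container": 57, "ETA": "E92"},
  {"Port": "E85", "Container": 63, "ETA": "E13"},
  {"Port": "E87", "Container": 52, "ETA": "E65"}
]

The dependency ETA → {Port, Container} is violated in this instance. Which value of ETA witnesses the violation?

E92

ETA=E80: 1 row → {Port,Container} = (E56, 61) ✓
ETA=E43: 4 rows → {Port,Container} = (E87, 58), (E87, 58), (E87, 58), (E87, 58) ✓
ETA=E92: 3 rows → {Port,Container} takes values {(E35, 57), (E22, 54)} — violation
ETA=E65: 4 rows → {Port,Container} = (E87, 52), (E87, 52), (E87, 52), (E87, 52) ✓
ETA=E13: 2 rows → {Port,Container} = (E85, 63), (E85, 63) ✓
The only ETA value with inconsistent RHS is ETA=E92.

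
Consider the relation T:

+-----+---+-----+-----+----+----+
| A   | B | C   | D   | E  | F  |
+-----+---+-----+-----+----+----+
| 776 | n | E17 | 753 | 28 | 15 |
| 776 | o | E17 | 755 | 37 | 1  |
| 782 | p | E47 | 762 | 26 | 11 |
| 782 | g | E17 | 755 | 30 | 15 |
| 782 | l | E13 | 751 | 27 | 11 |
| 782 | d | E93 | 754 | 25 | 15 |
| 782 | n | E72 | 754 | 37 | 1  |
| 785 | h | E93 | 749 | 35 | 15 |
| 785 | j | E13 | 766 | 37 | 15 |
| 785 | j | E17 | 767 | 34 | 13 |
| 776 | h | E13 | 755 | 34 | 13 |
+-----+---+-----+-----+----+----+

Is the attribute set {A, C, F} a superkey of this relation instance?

Yes

All 11 rows have distinct {A, C, F} values, so {A, C, F} → (all attributes) holds and {A, C, F} is a superkey.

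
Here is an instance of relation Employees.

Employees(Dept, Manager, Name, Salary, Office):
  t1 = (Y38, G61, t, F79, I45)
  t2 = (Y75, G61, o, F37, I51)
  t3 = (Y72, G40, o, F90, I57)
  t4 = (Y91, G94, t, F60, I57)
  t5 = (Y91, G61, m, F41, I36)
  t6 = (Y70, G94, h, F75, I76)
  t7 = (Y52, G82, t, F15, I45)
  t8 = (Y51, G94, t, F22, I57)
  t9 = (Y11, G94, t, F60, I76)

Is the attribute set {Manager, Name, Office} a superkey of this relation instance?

No

Rows 4 and 8 have the same {Manager, Name, Office} value (Manager=G94, Name=t, Office=I57) but are distinct tuples, so {Manager, Name, Office} does not determine every attribute — not a superkey.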